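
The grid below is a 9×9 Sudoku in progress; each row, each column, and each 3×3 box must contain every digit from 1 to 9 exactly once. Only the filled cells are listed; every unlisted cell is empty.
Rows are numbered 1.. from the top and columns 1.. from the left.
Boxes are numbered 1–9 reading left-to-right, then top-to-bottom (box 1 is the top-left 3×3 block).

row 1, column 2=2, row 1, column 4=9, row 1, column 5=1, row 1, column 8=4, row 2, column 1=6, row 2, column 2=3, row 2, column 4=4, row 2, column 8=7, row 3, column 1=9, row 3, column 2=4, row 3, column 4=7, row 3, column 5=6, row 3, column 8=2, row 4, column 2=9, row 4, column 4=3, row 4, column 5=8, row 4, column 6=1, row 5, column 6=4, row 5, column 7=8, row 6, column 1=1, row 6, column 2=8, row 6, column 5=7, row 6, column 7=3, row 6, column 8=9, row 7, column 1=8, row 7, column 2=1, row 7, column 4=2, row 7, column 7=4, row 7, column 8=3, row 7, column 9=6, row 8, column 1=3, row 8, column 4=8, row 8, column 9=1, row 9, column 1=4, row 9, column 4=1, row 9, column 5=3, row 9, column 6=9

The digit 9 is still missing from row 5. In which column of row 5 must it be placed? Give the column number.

5

Consider where 9 can go in row 5.
row 5, column 1 is out (column 1 already has a 9). row 5, column 2 is out (column 2 already has a 9). row 5, column 3 is out (box 4 already has a 9). row 5, column 4 is out (column 4 already has a 9). The remaining empty cells in row 5 are similarly blocked.
So the only cell in row 5 that can hold 9 is row 5, column 5.
That is column 5.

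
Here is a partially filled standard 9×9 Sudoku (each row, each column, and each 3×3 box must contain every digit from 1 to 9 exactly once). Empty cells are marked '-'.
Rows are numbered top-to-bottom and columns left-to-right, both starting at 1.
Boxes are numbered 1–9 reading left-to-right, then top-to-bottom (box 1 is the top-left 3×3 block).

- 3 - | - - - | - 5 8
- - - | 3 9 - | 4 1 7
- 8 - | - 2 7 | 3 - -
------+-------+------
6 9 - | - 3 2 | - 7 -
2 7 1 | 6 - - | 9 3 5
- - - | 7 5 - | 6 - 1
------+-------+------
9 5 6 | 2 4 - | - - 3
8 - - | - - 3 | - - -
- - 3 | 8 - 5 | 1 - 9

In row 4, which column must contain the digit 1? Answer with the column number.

4

Consider where 1 can go in row 4.
R4C3 is out (column 3 already has a 1).
R4C7 is out (column 7 already has a 1).
R4C9 is out (column 9 already has a 1).
So the only cell in row 4 that can hold 1 is R4C4.
That is column 4.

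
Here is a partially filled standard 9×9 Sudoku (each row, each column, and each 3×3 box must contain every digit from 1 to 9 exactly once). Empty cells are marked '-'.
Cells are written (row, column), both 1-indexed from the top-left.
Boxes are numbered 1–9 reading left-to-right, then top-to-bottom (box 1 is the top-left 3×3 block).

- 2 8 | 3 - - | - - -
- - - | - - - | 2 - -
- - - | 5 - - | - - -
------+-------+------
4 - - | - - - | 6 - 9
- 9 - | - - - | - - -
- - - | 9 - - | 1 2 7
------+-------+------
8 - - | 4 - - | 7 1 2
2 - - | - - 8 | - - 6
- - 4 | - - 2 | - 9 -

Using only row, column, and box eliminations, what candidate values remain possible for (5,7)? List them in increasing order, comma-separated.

Row 5 already contains {9}.
Column 7 already contains {1, 2, 6, 7}.
Its 3×3 block (box 6) already contains {1, 2, 6, 7, 9}.
Removing those from 1–9 leaves {3, 4, 5, 8} as the candidates for (5,7).

3,4,5,8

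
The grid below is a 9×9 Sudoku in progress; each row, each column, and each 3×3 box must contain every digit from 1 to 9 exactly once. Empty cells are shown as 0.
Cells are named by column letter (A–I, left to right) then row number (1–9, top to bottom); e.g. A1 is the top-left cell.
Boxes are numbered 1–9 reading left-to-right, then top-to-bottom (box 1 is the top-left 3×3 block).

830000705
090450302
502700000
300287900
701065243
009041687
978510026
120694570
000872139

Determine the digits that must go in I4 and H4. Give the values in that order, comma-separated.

For I4:
  Row 4 already contains {2, 3, 7, 8, 9}.
  Column I already contains {2, 3, 5, 6, 7, 9}.
  Its 3×3 block (box 6) already contains {2, 3, 4, 6, 7, 8, 9}.
  The only value from 1–9 not eliminated is 1, so I4 = 1.
For H4:
  Consider where 5 can go in column H.
  H1 is out (row 1 already has a 5).
  H2 is out (row 2 already has a 5).
  H3 is out (row 3 already has a 5).
  So the only cell in column H that can hold 5 is H4.
  So H4 = 5.

1,5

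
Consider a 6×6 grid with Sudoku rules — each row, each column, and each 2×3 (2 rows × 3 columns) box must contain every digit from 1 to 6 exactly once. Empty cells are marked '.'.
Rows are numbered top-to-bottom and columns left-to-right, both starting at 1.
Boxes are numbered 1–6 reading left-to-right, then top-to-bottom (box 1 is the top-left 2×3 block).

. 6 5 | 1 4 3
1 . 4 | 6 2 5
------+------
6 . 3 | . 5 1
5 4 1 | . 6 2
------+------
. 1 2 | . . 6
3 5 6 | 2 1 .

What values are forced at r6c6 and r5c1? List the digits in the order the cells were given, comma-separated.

For r6c6:
  Row 6 already contains {1, 2, 3, 5, 6}.
  Column 6 already contains {1, 2, 3, 5, 6}.
  Its 2×3 block (box 6) already contains {1, 2, 6}.
  The only value from 1–6 not eliminated is 4, so r6c6 = 4.
For r5c1:
  Row 5 already contains {1, 2, 6}.
  Column 1 already contains {1, 3, 5, 6}.
  Its 2×3 block (box 5) already contains {1, 2, 3, 5, 6}.
  The only value from 1–6 not eliminated is 4, so r5c1 = 4.

4,4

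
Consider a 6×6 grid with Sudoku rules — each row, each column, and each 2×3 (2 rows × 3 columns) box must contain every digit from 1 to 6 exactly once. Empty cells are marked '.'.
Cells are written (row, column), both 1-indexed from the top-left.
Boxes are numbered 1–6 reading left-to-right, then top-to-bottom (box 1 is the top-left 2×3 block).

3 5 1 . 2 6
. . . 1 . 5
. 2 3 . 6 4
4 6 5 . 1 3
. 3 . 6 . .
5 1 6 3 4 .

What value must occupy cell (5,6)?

1

Cell (5,6) itself could take any of {1, 2} by direct elimination.
Consider where 1 can go in row 5.
(5,1) is out (box 5 already has a 1).
(5,3) is out (column 3 already has a 1).
(5,5) is out (column 5 already has a 1).
So the only cell in row 5 that can hold 1 is (5,6).
Therefore (5,6) = 1.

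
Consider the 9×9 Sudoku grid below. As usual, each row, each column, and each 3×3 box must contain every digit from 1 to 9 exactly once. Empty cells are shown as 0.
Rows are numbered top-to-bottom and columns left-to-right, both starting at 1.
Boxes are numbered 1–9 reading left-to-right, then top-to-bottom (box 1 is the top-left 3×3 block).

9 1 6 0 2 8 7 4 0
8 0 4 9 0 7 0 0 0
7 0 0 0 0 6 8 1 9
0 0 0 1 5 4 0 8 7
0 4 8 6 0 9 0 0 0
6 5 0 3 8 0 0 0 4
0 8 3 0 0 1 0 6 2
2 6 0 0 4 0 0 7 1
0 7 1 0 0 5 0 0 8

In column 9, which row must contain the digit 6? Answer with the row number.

Consider where 6 can go in column 9.
R1C9 is out (row 1 already has a 6).
R5C9 is out (row 5 already has a 6).
So the only cell in column 9 that can hold 6 is R2C9.
That is row 2.

2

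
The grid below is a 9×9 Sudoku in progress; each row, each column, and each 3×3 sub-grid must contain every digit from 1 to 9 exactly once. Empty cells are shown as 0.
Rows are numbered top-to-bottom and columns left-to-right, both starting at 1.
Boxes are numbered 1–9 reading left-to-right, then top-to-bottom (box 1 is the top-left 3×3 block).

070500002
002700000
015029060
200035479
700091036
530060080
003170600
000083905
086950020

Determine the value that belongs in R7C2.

Cell R7C2 itself could take any of {2, 4, 5, 9} by direct elimination.
Consider where 5 can go in box 7.
R7C1 is out (column 1 already has a 5).
R8C1 is out (row 8 already has a 5).
R8C2 is out (row 8 already has a 5).
R8C3 is out (row 8 already has a 5).
R9C1 is out (row 9 already has a 5).
So the only cell in box 7 that can hold 5 is R7C2.
Therefore R7C2 = 5.

5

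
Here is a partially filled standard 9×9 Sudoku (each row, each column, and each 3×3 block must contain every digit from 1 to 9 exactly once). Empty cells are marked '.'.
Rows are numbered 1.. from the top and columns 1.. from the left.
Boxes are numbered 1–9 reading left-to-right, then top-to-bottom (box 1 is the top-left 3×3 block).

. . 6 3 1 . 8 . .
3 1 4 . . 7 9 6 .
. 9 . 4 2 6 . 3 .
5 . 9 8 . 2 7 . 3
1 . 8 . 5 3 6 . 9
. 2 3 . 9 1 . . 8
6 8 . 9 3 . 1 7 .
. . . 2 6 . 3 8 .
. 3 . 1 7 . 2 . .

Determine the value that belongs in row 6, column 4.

6

Cell row 6, column 4 itself could take any of {6, 7} by direct elimination.
Consider where 6 can go in row 6.
row 6, column 1 is out (column 1 already has a 6).
row 6, column 7 is out (column 7 already has a 6).
row 6, column 8 is out (column 8 already has a 6).
So the only cell in row 6 that can hold 6 is row 6, column 4.
Therefore row 6, column 4 = 6.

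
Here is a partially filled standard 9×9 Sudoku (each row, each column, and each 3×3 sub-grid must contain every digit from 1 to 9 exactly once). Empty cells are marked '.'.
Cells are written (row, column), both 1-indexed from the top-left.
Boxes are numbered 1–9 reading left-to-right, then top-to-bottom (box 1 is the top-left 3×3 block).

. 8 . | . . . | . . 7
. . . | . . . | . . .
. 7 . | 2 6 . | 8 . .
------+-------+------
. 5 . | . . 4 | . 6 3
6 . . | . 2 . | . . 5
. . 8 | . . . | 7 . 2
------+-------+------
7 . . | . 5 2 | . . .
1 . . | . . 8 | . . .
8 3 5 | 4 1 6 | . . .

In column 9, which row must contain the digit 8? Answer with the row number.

Consider where 8 can go in column 9.
(2,9) is out (box 3 already has a 8).
(3,9) is out (row 3 already has a 8).
(8,9) is out (row 8 already has a 8).
(9,9) is out (row 9 already has a 8).
So the only cell in column 9 that can hold 8 is (7,9).
That is row 7.

7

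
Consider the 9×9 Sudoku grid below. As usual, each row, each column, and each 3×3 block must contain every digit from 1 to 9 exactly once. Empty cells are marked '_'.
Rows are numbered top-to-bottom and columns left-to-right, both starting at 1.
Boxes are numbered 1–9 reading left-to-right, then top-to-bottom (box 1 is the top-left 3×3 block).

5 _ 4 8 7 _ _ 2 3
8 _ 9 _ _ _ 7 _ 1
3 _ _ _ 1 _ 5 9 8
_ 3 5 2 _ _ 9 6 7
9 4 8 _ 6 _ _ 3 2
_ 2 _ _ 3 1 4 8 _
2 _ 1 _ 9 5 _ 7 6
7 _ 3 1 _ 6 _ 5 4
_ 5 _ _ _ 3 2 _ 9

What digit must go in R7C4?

Row 7 already contains {1, 2, 5, 6, 7, 9}.
Column 4 already contains {1, 2, 8}.
Its 3×3 block (box 8) already contains {1, 3, 5, 6, 9}.
The only value from 1–9 not eliminated is 4, so R7C4 = 4.

4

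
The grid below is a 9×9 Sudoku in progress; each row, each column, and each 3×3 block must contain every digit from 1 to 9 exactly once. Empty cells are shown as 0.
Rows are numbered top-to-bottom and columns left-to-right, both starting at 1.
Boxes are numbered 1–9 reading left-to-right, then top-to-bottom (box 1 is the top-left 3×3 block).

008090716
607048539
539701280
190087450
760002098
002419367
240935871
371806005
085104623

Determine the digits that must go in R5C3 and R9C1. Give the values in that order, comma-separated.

For R5C3:
  Consider where 4 can go in column 3.
  R4C3 is out (row 4 already has a 4).
  R7C3 is out (row 7 already has a 4).
  So the only cell in column 3 that can hold 4 is R5C3.
  So R5C3 = 4.
For R9C1:
  Row 9 already contains {1, 2, 3, 4, 5, 6, 8}.
  Column 1 already contains {1, 2, 3, 5, 6, 7}.
  Its 3×3 block (box 7) already contains {1, 2, 3, 4, 5, 7, 8}.
  The only value from 1–9 not eliminated is 9, so R9C1 = 9.

4,9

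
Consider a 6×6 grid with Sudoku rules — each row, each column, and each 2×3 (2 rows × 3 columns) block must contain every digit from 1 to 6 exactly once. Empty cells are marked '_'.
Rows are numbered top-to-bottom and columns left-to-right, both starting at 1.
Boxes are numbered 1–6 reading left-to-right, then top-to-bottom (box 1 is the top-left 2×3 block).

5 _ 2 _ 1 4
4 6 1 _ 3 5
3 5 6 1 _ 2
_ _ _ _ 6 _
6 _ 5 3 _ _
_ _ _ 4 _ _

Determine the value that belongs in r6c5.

Cell r6c5 itself could take any of {2, 5} by direct elimination.
Consider where 5 can go in box 6.
r5c5 is out (row 5 already has a 5).
r5c6 is out (row 5 already has a 5).
r6c6 is out (column 6 already has a 5).
So the only cell in box 6 that can hold 5 is r6c5.
Therefore r6c5 = 5.

5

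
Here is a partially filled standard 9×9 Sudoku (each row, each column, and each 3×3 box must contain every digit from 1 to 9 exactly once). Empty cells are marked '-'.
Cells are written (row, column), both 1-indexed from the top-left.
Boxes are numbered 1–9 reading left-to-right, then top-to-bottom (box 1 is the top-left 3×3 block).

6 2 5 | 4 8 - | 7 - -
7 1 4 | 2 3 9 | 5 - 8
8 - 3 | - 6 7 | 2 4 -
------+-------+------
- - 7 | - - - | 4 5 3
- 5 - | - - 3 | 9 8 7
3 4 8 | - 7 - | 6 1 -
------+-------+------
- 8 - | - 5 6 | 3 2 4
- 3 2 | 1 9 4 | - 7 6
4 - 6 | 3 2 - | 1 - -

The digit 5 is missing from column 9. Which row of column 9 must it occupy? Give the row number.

Consider where 5 can go in column 9.
(1,9) is out (row 1 already has a 5).
(3,9) is out (box 3 already has a 5).
(6,9) is out (box 6 already has a 5).
So the only cell in column 9 that can hold 5 is (9,9).
That is row 9.

9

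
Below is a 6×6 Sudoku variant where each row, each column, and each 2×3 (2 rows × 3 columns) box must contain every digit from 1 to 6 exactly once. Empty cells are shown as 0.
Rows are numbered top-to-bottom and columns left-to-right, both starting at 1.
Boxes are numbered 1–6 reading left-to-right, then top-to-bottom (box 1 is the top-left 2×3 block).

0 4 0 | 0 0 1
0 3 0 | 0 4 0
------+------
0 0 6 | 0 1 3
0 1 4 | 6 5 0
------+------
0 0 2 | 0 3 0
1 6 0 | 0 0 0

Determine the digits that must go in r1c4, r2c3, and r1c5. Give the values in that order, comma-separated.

3,1,6

For r1c4:
  Consider where 3 can go in column 4.
  r2c4 is out (row 2 already has a 3).
  r3c4 is out (row 3 already has a 3).
  r5c4 is out (row 5 already has a 3).
  r6c4 is out (box 6 already has a 3).
  So the only cell in column 4 that can hold 3 is r1c4.
  So r1c4 = 3.
For r2c3:
  Consider where 1 can go in row 2.
  r2c1 is out (column 1 already has a 1).
  r2c4 is out (box 2 already has a 1).
  r2c6 is out (column 6 already has a 1).
  So the only cell in row 2 that can hold 1 is r2c3.
  So r2c3 = 1.
For r1c5:
  Consider where 6 can go in column 5.
  r6c5 is out (row 6 already has a 6).
  So the only cell in column 5 that can hold 6 is r1c5.
  So r1c5 = 6.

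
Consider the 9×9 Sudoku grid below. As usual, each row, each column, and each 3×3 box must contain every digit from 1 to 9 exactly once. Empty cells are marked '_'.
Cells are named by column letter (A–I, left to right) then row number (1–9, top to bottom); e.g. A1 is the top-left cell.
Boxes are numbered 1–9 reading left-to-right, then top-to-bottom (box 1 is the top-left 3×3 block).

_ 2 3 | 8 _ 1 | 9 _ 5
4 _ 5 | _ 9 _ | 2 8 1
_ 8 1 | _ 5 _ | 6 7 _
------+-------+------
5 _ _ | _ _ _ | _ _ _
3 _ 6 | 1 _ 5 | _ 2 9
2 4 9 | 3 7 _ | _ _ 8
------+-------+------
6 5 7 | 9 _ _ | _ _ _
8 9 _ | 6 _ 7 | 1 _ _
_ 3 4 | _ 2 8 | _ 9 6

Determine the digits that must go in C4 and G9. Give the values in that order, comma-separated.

8,7

For C4:
  Row 4 already contains {5}.
  Column C already contains {1, 3, 4, 5, 6, 7, 9}.
  Its 3×3 block (box 4) already contains {2, 3, 4, 5, 6, 9}.
  The only value from 1–9 not eliminated is 8, so C4 = 8.
For G9:
  Consider where 7 can go in box 9.
  G7 is out (row 7 already has a 7).
  H7 is out (row 7 already has a 7).
  I7 is out (row 7 already has a 7).
  H8 is out (row 8 already has a 7).
  I8 is out (row 8 already has a 7).
  So the only cell in box 9 that can hold 7 is G9.
  So G9 = 7.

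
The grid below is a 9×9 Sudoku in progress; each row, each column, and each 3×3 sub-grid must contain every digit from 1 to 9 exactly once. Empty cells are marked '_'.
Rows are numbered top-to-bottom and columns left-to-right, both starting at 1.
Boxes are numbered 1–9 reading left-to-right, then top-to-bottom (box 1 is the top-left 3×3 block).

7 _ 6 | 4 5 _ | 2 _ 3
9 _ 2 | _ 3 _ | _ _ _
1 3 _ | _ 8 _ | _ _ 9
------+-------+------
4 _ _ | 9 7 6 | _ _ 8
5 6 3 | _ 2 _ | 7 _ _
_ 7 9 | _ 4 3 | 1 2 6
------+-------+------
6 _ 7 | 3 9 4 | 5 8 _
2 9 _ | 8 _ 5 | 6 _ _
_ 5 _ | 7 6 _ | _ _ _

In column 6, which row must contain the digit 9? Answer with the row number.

Consider where 9 can go in column 6.
R2C6 is out (row 2 already has a 9).
R3C6 is out (row 3 already has a 9).
R5C6 is out (box 5 already has a 9).
R9C6 is out (box 8 already has a 9).
So the only cell in column 6 that can hold 9 is R1C6.
That is row 1.

1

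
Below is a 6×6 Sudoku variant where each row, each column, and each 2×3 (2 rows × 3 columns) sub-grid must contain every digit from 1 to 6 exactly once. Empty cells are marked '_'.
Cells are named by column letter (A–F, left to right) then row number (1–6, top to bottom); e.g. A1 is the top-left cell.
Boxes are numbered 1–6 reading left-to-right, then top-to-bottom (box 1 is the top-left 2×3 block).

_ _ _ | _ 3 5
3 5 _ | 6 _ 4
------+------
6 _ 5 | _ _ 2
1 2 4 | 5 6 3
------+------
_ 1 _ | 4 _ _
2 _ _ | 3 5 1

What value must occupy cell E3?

Cell E3 itself could take any of {1, 4} by direct elimination.
Consider where 4 can go in row 3.
B3 is out (box 3 already has a 4).
D3 is out (column D already has a 4).
So the only cell in row 3 that can hold 4 is E3.
Therefore E3 = 4.

4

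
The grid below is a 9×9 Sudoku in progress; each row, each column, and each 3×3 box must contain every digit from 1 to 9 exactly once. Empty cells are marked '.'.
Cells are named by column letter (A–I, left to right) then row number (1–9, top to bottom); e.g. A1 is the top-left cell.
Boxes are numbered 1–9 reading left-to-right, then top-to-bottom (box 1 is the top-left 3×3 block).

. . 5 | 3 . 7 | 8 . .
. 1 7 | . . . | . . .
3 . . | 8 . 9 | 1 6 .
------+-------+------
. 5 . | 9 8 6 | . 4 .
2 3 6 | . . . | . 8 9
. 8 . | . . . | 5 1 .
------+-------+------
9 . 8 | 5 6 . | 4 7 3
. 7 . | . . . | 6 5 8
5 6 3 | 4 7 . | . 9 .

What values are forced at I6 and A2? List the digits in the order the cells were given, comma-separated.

For I6:
  Consider where 6 can go in row 6.
  A6 is out (box 4 already has a 6).
  C6 is out (column C already has a 6).
  D6 is out (box 5 already has a 6).
  E6 is out (column E already has a 6).
  F6 is out (column F already has a 6).
  So the only cell in row 6 that can hold 6 is I6.
  So I6 = 6.
For A2:
  Consider where 8 can go in column A.
  A1 is out (row 1 already has a 8).
  A4 is out (row 4 already has a 8).
  A6 is out (row 6 already has a 8).
  A8 is out (row 8 already has a 8).
  So the only cell in column A that can hold 8 is A2.
  So A2 = 8.

6,8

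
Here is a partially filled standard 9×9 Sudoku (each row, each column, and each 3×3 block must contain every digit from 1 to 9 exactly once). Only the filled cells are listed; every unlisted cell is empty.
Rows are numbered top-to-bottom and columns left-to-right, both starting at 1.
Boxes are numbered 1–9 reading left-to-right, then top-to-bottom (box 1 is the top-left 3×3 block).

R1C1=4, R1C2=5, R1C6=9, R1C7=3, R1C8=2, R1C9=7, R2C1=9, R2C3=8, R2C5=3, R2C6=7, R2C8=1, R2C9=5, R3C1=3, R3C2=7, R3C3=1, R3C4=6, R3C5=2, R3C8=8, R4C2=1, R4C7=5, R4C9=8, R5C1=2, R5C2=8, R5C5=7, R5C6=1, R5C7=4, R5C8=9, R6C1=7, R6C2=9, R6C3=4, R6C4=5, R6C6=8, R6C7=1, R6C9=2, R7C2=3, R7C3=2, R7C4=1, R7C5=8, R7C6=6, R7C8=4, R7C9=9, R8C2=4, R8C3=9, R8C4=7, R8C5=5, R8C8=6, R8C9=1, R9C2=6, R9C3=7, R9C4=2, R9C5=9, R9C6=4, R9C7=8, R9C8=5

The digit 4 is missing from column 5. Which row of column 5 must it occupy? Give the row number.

Consider where 4 can go in column 5.
R1C5 is out (row 1 already has a 4).
R6C5 is out (row 6 already has a 4).
So the only cell in column 5 that can hold 4 is R4C5.
That is row 4.

4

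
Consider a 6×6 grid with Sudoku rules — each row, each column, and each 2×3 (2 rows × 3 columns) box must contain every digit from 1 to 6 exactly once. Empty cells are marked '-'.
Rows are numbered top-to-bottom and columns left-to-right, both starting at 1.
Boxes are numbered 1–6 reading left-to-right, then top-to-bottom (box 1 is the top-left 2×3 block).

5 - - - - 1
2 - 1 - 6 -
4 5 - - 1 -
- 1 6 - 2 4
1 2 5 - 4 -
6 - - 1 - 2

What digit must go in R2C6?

5

Cell R2C6 itself could take any of {3, 5} by direct elimination.
Consider where 5 can go in column 6.
R3C6 is out (row 3 already has a 5).
R5C6 is out (row 5 already has a 5).
So the only cell in column 6 that can hold 5 is R2C6.
Therefore R2C6 = 5.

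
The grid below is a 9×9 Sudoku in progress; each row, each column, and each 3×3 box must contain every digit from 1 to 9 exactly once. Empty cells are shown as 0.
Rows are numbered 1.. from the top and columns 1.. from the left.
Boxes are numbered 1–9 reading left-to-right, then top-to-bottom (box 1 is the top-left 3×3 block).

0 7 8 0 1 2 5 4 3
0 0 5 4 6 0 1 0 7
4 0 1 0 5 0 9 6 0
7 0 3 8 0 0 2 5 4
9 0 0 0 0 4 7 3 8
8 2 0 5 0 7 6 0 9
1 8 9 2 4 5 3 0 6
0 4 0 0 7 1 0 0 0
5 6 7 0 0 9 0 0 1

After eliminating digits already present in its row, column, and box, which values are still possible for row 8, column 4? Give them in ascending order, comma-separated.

3,6

Row 8 already contains {1, 4, 7}.
Column 4 already contains {2, 4, 5, 8}.
Its 3×3 block (box 8) already contains {1, 2, 4, 5, 7, 9}.
Removing those from 1–9 leaves {3, 6} as the candidates for row 8, column 4.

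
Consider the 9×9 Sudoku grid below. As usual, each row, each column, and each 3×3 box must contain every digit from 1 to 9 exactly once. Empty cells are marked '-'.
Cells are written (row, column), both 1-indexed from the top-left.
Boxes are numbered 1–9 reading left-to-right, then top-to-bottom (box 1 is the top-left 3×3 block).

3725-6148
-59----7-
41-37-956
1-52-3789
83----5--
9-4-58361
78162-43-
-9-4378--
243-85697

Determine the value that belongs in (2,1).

6

Row 2 already contains {5, 7, 9}.
Column 1 already contains {1, 2, 3, 4, 7, 8, 9}.
Its 3×3 block (box 1) already contains {1, 2, 3, 4, 5, 7, 9}.
The only value from 1–9 not eliminated is 6, so (2,1) = 6.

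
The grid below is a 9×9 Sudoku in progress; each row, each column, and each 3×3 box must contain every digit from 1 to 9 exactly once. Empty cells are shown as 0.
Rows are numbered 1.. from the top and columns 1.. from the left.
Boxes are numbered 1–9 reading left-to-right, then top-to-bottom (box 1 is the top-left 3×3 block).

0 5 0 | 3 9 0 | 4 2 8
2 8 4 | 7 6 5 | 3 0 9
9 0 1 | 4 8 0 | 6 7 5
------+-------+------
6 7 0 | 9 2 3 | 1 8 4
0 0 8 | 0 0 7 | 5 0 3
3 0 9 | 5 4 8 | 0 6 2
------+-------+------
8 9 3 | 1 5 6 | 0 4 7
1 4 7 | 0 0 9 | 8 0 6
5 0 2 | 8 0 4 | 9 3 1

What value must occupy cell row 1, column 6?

1

Row 1 already contains {2, 3, 4, 5, 8, 9}.
Column 6 already contains {3, 4, 5, 6, 7, 8, 9}.
Its 3×3 block (box 2) already contains {3, 4, 5, 6, 7, 8, 9}.
The only value from 1–9 not eliminated is 1, so row 1, column 6 = 1.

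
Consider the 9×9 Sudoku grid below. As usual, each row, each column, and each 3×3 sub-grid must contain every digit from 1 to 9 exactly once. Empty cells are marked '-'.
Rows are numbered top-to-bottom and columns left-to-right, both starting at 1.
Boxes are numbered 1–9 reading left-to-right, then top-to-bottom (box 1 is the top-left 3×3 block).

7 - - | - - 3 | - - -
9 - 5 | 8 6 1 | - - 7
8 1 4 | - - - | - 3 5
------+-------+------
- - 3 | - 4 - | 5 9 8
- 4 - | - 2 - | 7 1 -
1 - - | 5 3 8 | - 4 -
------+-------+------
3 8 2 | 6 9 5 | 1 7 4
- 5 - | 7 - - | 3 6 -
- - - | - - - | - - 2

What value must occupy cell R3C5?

7

Row 3 already contains {1, 3, 4, 5, 8}.
Column 5 already contains {2, 3, 4, 6, 9}.
Its 3×3 block (box 2) already contains {1, 3, 6, 8}.
The only value from 1–9 not eliminated is 7, so R3C5 = 7.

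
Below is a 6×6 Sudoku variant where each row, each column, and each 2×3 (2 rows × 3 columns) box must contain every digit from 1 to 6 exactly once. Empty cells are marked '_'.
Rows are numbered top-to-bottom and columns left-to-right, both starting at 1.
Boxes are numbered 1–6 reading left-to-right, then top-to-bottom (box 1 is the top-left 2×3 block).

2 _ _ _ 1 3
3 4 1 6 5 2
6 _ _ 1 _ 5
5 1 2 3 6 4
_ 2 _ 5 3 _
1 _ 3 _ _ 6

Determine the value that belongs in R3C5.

Row 3 already contains {1, 5, 6}.
Column 5 already contains {1, 3, 5, 6}.
Its 2×3 block (box 4) already contains {1, 3, 4, 5, 6}.
The only value from 1–6 not eliminated is 2, so R3C5 = 2.

2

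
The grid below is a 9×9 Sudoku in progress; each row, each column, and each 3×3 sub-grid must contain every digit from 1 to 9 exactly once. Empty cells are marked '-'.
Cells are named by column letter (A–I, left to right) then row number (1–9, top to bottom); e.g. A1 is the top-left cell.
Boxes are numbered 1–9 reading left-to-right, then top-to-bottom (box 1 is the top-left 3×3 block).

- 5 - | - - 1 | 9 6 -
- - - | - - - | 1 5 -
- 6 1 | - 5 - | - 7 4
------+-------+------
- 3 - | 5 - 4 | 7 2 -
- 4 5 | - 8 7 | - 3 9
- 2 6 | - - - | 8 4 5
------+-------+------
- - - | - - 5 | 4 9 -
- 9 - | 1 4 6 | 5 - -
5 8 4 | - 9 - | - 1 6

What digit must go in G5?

6

Row 5 already contains {3, 4, 5, 7, 8, 9}.
Column G already contains {1, 4, 5, 7, 8, 9}.
Its 3×3 block (box 6) already contains {2, 3, 4, 5, 7, 8, 9}.
The only value from 1–9 not eliminated is 6, so G5 = 6.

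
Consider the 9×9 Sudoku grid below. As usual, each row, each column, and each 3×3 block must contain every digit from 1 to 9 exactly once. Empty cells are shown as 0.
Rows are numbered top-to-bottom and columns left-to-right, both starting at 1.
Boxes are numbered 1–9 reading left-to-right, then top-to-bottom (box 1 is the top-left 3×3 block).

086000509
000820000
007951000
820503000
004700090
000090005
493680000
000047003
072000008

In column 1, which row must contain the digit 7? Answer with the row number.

Consider where 7 can go in column 1.
R1C1 is out (box 1 already has a 7). R2C1 is out (box 1 already has a 7). R3C1 is out (row 3 already has a 7). R5C1 is out (row 5 already has a 7). The remaining empty cells in column 1 are similarly blocked.
So the only cell in column 1 that can hold 7 is R6C1.
That is row 6.

6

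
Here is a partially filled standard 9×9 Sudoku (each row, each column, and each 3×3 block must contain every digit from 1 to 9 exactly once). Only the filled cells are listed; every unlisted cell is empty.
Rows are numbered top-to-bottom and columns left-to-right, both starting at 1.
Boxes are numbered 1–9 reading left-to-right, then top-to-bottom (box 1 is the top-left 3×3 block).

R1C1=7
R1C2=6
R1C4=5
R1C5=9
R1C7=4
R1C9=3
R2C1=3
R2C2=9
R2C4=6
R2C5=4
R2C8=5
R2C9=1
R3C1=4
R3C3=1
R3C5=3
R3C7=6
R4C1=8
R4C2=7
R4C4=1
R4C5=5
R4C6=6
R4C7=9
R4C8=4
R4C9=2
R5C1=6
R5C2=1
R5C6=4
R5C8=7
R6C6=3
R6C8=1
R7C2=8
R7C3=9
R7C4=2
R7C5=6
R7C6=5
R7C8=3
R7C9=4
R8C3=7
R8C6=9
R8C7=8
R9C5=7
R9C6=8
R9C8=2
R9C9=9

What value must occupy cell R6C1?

9

Cell R6C1 itself could take any of {2, 5, 9} by direct elimination.
Consider where 9 can go in column 1.
R7C1 is out (row 7 already has a 9).
R8C1 is out (row 8 already has a 9).
R9C1 is out (row 9 already has a 9).
So the only cell in column 1 that can hold 9 is R6C1.
Therefore R6C1 = 9.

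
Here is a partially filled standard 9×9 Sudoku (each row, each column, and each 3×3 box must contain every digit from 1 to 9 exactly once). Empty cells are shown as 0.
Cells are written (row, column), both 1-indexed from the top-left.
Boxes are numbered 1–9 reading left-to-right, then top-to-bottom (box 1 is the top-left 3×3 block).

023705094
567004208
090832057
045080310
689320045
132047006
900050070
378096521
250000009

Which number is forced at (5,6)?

Row 5 already contains {2, 3, 4, 5, 6, 8, 9}.
Column 6 already contains {2, 4, 5, 6, 7}.
Its 3×3 block (box 5) already contains {2, 3, 4, 7, 8}.
The only value from 1–9 not eliminated is 1, so (5,6) = 1.

1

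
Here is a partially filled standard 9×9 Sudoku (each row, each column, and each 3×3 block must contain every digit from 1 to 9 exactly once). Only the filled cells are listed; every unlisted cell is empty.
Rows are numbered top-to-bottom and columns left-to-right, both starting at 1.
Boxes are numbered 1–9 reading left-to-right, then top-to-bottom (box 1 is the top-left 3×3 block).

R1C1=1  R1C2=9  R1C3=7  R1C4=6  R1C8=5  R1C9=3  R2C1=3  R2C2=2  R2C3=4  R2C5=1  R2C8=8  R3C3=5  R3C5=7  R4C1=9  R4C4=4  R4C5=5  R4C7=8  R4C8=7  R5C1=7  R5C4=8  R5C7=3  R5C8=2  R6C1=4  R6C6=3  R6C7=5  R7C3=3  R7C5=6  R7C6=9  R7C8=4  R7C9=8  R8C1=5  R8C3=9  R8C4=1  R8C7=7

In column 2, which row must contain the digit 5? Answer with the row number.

5

Consider where 5 can go in column 2.
R3C2 is out (row 3 already has a 5). R4C2 is out (row 4 already has a 5). R6C2 is out (row 6 already has a 5). R7C2 is out (box 7 already has a 5). The remaining empty cells in column 2 are similarly blocked.
So the only cell in column 2 that can hold 5 is R5C2.
That is row 5.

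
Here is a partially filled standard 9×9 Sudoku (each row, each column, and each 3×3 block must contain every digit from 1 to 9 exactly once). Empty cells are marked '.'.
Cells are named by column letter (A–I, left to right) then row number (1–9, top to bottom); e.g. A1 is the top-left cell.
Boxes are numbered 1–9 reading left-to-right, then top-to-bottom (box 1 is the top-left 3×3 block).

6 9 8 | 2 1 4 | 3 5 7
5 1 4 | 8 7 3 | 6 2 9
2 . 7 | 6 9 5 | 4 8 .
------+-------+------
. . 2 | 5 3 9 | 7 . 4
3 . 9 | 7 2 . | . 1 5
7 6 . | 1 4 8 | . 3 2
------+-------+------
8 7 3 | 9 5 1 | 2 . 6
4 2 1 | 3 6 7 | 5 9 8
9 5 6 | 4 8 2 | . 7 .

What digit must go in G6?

9

Row 6 already contains {1, 2, 3, 4, 6, 7, 8}.
Column G already contains {2, 3, 4, 5, 6, 7}.
Its 3×3 block (box 6) already contains {1, 2, 3, 4, 5, 7}.
The only value from 1–9 not eliminated is 9, so G6 = 9.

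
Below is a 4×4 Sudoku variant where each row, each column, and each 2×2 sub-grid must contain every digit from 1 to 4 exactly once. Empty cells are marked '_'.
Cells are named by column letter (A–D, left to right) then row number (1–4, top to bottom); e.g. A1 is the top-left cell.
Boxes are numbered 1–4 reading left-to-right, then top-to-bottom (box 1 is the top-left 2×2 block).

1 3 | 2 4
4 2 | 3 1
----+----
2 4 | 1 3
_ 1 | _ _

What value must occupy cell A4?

3

Row 4 already contains {1}.
Column A already contains {1, 2, 4}.
Its 2×2 block (box 3) already contains {1, 2, 4}.
The only value from 1–4 not eliminated is 3, so A4 = 3.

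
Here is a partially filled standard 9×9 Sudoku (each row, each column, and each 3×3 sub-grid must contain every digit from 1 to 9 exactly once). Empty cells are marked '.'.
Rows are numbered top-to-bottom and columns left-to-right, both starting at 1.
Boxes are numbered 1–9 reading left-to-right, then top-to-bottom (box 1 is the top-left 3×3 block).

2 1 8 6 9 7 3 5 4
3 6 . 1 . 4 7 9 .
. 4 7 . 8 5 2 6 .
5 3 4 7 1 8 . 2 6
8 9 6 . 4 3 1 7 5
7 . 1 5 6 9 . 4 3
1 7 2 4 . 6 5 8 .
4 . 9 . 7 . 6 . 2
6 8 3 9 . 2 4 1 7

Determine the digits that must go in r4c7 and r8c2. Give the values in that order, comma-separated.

For r4c7:
  Row 4 already contains {1, 2, 3, 4, 5, 6, 7, 8}.
  Column 7 already contains {1, 2, 3, 4, 5, 6, 7}.
  Its 3×3 block (box 6) already contains {1, 2, 3, 4, 5, 6, 7}.
  The only value from 1–9 not eliminated is 9, so r4c7 = 9.
For r8c2:
  Row 8 already contains {2, 4, 6, 7, 9}.
  Column 2 already contains {1, 3, 4, 6, 7, 8, 9}.
  Its 3×3 block (box 7) already contains {1, 2, 3, 4, 6, 7, 8, 9}.
  The only value from 1–9 not eliminated is 5, so r8c2 = 5.

9,5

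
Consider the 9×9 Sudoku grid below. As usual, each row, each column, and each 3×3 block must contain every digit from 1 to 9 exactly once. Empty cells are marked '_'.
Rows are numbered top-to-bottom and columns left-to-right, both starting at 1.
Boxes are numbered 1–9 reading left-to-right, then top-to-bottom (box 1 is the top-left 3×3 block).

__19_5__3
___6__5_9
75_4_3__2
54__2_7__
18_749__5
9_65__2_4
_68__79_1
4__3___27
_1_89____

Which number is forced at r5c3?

2

Cell r5c3 itself could take any of {2, 3} by direct elimination.
Consider where 2 can go in row 5.
r5c7 is out (column 7 already has a 2).
r5c8 is out (column 8 already has a 2).
So the only cell in row 5 that can hold 2 is r5c3.
Therefore r5c3 = 2.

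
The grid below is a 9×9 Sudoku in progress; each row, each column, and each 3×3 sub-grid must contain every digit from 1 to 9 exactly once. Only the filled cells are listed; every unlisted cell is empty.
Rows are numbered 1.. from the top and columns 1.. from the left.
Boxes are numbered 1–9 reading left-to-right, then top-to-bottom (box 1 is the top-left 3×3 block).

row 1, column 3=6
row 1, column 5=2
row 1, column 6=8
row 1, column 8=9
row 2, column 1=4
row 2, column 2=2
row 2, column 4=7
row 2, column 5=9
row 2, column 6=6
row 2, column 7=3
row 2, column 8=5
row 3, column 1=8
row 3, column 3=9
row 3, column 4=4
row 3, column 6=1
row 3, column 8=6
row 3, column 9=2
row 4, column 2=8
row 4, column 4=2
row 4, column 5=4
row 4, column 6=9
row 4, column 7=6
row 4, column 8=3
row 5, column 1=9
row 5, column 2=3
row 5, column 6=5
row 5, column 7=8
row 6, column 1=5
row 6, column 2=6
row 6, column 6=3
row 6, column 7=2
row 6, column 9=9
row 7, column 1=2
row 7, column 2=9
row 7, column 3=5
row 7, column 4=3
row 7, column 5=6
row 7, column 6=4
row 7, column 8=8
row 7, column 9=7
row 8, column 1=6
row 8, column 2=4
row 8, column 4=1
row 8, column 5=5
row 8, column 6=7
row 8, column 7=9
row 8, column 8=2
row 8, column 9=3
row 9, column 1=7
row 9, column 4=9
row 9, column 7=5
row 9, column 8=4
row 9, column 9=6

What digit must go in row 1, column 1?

3

Cell row 1, column 1 itself could take any of {1, 3} by direct elimination.
Consider where 3 can go in box 1.
row 1, column 2 is out (column 2 already has a 3).
row 2, column 3 is out (row 2 already has a 3).
row 3, column 2 is out (column 2 already has a 3).
So the only cell in box 1 that can hold 3 is row 1, column 1.
Therefore row 1, column 1 = 3.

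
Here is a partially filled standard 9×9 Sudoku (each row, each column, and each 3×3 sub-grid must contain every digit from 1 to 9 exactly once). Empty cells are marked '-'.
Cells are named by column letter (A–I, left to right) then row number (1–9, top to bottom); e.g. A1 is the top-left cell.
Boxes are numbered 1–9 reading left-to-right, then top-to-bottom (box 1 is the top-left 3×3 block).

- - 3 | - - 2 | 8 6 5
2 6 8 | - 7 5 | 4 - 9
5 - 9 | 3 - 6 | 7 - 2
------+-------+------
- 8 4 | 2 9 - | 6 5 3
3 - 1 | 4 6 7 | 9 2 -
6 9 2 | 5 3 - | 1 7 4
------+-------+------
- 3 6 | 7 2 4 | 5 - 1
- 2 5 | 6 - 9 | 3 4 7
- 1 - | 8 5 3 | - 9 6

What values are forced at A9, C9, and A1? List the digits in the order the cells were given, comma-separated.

4,7,1

For A9:
  Consider where 4 can go in row 9.
  C9 is out (column C already has a 4).
  G9 is out (column G already has a 4).
  So the only cell in row 9 that can hold 4 is A9.
  So A9 = 4.
For C9:
  Row 9 already contains {1, 3, 5, 6, 8, 9}.
  Column C already contains {1, 2, 3, 4, 5, 6, 8, 9}.
  Its 3×3 block (box 7) already contains {1, 2, 3, 5, 6}.
  The only value from 1–9 not eliminated is 7, so C9 = 7.
For A1:
  Consider where 1 can go in column A.
  A4 is out (box 4 already has a 1).
  A7 is out (row 7 already has a 1).
  A8 is out (box 7 already has a 1).
  A9 is out (row 9 already has a 1).
  So the only cell in column A that can hold 1 is A1.
  So A1 = 1.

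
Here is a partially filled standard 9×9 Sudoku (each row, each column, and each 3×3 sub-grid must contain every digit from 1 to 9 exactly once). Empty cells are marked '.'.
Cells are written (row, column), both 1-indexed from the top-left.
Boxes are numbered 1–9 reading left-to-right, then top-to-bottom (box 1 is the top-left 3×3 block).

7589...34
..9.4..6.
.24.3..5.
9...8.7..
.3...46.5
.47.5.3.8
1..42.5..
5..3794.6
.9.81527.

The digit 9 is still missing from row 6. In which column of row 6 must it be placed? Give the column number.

Consider where 9 can go in row 6.
(6,1) is out (column 1 already has a 9).
(6,4) is out (column 4 already has a 9).
(6,6) is out (column 6 already has a 9).
So the only cell in row 6 that can hold 9 is (6,8).
That is column 8.

8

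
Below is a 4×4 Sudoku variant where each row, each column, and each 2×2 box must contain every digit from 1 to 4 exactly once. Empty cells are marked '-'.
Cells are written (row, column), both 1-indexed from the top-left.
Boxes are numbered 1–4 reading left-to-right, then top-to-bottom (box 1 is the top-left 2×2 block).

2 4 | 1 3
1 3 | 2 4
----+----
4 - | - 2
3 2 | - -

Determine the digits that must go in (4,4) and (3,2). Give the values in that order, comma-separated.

1,1

For (4,4):
  Row 4 already contains {2, 3}.
  Column 4 already contains {2, 3, 4}.
  Its 2×2 block (box 4) already contains {2}.
  The only value from 1–4 not eliminated is 1, so (4,4) = 1.
For (3,2):
  Row 3 already contains {2, 4}.
  Column 2 already contains {2, 3, 4}.
  Its 2×2 block (box 3) already contains {2, 3, 4}.
  The only value from 1–4 not eliminated is 1, so (3,2) = 1.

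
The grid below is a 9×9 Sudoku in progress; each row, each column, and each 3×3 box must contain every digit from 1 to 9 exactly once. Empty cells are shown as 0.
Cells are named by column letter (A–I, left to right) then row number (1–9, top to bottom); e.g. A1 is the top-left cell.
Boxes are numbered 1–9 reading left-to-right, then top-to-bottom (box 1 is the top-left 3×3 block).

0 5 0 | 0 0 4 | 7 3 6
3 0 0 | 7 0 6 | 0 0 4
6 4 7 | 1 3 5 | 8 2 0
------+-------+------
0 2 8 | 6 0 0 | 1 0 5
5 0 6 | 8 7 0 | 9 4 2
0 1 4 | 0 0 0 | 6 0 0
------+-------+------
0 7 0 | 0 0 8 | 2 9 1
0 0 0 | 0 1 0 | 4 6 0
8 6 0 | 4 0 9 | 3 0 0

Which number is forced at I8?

8

Cell I8 itself could take any of {7, 8} by direct elimination.
Consider where 8 can go in box 9.
H9 is out (row 9 already has a 8).
I9 is out (row 9 already has a 8).
So the only cell in box 9 that can hold 8 is I8.
Therefore I8 = 8.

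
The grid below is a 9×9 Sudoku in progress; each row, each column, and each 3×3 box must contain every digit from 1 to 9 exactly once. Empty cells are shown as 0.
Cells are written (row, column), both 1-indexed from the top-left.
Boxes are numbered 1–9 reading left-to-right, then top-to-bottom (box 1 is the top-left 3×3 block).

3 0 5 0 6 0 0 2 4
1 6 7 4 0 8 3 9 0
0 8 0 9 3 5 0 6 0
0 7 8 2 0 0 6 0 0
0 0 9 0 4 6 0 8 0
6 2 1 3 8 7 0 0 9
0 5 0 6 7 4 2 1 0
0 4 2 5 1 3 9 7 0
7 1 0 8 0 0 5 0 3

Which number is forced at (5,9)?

2

Cell (5,9) itself could take any of {1, 2, 5, 7} by direct elimination.
Consider where 2 can go in column 9.
(2,9) is out (box 3 already has a 2).
(3,9) is out (box 3 already has a 2).
(4,9) is out (row 4 already has a 2).
(7,9) is out (row 7 already has a 2).
(8,9) is out (row 8 already has a 2).
So the only cell in column 9 that can hold 2 is (5,9).
Therefore (5,9) = 2.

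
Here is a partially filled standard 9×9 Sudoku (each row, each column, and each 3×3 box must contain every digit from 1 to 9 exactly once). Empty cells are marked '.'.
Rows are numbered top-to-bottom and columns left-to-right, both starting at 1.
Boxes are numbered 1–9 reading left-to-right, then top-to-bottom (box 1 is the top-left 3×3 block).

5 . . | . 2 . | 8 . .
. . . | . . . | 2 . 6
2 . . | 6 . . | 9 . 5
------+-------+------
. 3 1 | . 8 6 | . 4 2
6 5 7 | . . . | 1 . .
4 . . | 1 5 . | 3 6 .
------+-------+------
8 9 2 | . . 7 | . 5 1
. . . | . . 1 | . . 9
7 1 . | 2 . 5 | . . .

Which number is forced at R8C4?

Cell R8C4 itself could take any of {3, 4, 8} by direct elimination.
Consider where 8 can go in box 8.
R7C4 is out (row 7 already has a 8).
R7C5 is out (row 7 already has a 8).
R8C5 is out (column 5 already has a 8).
R9C5 is out (column 5 already has a 8).
So the only cell in box 8 that can hold 8 is R8C4.
Therefore R8C4 = 8.

8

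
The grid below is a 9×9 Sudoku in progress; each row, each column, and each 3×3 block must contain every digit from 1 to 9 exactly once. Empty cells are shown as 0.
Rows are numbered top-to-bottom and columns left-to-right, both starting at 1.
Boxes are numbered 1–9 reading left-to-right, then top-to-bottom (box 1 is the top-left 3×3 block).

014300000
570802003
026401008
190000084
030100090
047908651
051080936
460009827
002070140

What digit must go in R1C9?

Cell R1C9 itself could take any of {2, 5, 9} by direct elimination.
Consider where 9 can go in column 9.
R5C9 is out (row 5 already has a 9).
R9C9 is out (box 9 already has a 9).
So the only cell in column 9 that can hold 9 is R1C9.
Therefore R1C9 = 9.

9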